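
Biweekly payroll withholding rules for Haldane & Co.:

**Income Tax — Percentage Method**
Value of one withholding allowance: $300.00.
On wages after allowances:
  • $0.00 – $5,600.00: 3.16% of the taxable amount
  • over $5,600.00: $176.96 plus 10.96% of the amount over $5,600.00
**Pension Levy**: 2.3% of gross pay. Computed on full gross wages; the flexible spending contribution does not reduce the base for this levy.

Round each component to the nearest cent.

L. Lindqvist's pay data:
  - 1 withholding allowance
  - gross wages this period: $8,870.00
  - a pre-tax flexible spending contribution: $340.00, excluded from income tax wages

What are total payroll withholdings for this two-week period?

Income Tax: taxable = $8,870.00 − $340.00 − 1×$300.00 = $8,230.00
  $176.96 + 10.96% × ($8,230.00 − $5,600.00) = $176.96 + 10.96% × $2,630.00 = $465.21
Pension Levy: 2.3% × $8,870.00 = $204.01
Total: $465.21 + $204.01 = $669.22

$669.22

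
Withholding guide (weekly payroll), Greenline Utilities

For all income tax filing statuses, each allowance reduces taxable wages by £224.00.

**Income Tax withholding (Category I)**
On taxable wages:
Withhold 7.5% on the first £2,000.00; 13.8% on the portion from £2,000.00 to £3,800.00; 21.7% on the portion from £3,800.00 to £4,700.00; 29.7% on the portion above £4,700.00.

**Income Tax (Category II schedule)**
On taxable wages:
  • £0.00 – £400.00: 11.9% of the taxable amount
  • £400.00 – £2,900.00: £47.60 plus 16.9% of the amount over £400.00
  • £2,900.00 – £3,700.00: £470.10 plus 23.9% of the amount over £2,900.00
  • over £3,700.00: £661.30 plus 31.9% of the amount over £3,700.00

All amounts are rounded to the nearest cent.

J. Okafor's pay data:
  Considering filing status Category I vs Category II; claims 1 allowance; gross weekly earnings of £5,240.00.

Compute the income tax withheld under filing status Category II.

£1,081.10

Income Tax (Category II): taxable = £5,240.00 − 1×£224.00 = £5,016.00
  £661.30 + 31.9% × (£5,016.00 − £3,700.00) = £661.30 + 31.9% × £1,316.00 = £1,081.10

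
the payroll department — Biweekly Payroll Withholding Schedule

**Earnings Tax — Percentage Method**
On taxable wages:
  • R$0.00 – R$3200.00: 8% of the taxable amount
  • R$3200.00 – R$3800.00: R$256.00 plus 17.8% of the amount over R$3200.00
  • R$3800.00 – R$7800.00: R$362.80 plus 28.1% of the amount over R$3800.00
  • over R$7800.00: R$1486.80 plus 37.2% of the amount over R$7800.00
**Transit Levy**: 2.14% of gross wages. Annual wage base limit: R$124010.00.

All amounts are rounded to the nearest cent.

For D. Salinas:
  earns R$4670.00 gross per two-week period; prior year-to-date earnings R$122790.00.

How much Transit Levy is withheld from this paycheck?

Transit Levy: cap R$124010.00 − YTD R$122790.00 = R$1220.00 subject; 2.14% × R$1220.00 = R$26.11

R$26.11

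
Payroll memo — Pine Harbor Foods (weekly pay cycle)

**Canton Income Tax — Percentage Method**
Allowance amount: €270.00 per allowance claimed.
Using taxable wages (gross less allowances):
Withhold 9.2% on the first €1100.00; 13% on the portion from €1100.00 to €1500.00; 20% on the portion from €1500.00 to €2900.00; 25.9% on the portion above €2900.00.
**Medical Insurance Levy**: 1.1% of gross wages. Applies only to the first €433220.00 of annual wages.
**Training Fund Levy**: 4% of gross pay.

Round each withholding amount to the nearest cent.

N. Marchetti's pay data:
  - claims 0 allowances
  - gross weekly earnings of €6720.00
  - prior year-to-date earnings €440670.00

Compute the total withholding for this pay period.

€1691.38

Canton Income Tax: taxable = €6720.00
  €433.20 + 25.9% × (€6720.00 − €2900.00) = €433.20 + 25.9% × €3820.00 = €1422.58
Medical Insurance Levy: YTD €440670.00 ≥ cap €433220.00 → €0.00
Training Fund Levy: 4% × €6720.00 = €268.80
Total: €1422.58 + €0.00 + €268.80 = €1691.38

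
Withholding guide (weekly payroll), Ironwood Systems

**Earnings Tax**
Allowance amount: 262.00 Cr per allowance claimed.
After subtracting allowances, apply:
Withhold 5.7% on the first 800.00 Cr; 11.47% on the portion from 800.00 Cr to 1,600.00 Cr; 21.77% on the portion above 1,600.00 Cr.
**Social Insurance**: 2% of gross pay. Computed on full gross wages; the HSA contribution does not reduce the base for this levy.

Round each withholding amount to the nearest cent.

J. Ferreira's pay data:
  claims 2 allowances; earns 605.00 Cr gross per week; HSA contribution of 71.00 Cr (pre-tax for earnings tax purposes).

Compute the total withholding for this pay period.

12.67 Cr

Earnings Tax: taxable = 605.00 Cr − 71.00 Cr − 2×262.00 Cr = 10.00 Cr
  5.7% × 10.00 Cr = 0.57 Cr
Social Insurance: 2% × 605.00 Cr = 12.10 Cr
Total: 0.57 Cr + 12.10 Cr = 12.67 Cr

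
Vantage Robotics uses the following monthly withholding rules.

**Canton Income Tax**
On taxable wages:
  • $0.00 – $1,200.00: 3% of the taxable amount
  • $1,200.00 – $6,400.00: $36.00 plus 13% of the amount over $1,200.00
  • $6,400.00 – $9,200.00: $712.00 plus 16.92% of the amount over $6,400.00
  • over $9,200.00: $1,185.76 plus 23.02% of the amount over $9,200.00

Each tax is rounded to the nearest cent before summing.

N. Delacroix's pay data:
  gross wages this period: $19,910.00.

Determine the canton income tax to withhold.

$3,651.20

Canton Income Tax: taxable = $19,910.00
  $1,185.76 + 23.02% × ($19,910.00 − $9,200.00) = $1,185.76 + 23.02% × $10,710.00 = $3,651.20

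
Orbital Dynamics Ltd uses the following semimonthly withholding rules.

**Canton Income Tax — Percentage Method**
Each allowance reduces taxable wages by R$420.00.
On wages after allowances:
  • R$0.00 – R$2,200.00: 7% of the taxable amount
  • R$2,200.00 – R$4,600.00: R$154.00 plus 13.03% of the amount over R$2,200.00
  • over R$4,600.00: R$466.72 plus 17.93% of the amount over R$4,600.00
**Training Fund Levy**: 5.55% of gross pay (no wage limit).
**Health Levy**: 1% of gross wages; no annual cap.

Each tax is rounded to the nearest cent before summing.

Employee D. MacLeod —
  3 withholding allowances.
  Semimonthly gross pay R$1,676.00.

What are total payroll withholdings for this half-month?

Canton Income Tax: taxable = R$1,676.00 − 3×R$420.00 = R$416.00
  7% × R$416.00 = R$29.12
Training Fund Levy: 5.55% × R$1,676.00 = R$93.02
Health Levy: 1% × R$1,676.00 = R$16.76
Total: R$29.12 + R$93.02 + R$16.76 = R$138.90

R$138.90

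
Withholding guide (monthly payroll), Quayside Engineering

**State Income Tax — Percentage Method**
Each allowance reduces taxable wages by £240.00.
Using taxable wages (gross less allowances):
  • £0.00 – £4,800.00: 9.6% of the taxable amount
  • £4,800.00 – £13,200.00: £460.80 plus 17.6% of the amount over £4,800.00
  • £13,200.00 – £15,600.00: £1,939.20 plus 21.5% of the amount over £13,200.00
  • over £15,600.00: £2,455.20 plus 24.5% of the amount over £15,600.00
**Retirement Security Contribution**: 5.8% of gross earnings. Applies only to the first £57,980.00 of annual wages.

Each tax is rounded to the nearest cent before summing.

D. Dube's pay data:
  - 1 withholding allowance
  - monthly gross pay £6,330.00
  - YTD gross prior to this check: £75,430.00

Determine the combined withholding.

£687.84

State Income Tax: taxable = £6,330.00 − 1×£240.00 = £6,090.00
  £460.80 + 17.6% × (£6,090.00 − £4,800.00) = £460.80 + 17.6% × £1,290.00 = £687.84
Retirement Security Contribution: YTD £75,430.00 ≥ cap £57,980.00 → £0.00
Total: £687.84 + £0.00 = £687.84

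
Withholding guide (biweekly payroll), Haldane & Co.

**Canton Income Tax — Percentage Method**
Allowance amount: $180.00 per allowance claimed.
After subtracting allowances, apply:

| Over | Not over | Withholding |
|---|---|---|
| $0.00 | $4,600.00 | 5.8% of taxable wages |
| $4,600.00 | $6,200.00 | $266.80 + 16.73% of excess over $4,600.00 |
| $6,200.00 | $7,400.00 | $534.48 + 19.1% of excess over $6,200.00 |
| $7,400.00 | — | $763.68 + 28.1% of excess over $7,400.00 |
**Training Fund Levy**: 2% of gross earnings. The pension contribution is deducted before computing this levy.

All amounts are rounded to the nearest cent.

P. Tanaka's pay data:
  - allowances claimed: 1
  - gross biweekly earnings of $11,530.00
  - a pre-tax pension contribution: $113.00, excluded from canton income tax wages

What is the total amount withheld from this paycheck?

$2,070.22

Canton Income Tax: taxable = $11,530.00 − $113.00 − 1×$180.00 = $11,237.00
  $763.68 + 28.1% × ($11,237.00 − $7,400.00) = $763.68 + 28.1% × $3,837.00 = $1,841.88
Training Fund Levy: 2% × $11,417.00 = $228.34
Total: $1,841.88 + $228.34 = $2,070.22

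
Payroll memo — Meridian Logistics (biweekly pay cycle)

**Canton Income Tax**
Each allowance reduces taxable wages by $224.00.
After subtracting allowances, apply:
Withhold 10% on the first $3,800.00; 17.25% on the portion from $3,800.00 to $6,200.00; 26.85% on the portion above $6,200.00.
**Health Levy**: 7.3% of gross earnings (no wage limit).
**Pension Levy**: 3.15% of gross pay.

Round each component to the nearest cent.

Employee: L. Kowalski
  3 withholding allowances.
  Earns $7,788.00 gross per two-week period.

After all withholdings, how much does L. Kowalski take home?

Canton Income Tax: taxable = $7,788.00 − 3×$224.00 = $7,116.00
  $794.00 + 26.85% × ($7,116.00 − $6,200.00) = $794.00 + 26.85% × $916.00 = $1,039.95
Health Levy: 7.3% × $7,788.00 = $568.52
Pension Levy: 3.15% × $7,788.00 = $245.32
Total withheld: $1,039.95 + $568.52 + $245.32 = $1,853.79
Net pay: $7,788.00 − $1,853.79 = $5,934.21

$5,934.21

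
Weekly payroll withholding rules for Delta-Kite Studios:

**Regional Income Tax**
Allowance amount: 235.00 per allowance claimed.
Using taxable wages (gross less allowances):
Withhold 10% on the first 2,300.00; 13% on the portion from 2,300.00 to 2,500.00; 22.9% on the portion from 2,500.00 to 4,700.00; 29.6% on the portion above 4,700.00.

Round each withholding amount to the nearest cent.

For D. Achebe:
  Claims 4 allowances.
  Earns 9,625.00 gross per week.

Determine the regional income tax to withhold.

Regional Income Tax: taxable = 9,625.00 − 4×235.00 = 8,685.00
  759.80 + 29.6% × (8,685.00 − 4,700.00) = 759.80 + 29.6% × 3,985.00 = 1,939.36

1,939.36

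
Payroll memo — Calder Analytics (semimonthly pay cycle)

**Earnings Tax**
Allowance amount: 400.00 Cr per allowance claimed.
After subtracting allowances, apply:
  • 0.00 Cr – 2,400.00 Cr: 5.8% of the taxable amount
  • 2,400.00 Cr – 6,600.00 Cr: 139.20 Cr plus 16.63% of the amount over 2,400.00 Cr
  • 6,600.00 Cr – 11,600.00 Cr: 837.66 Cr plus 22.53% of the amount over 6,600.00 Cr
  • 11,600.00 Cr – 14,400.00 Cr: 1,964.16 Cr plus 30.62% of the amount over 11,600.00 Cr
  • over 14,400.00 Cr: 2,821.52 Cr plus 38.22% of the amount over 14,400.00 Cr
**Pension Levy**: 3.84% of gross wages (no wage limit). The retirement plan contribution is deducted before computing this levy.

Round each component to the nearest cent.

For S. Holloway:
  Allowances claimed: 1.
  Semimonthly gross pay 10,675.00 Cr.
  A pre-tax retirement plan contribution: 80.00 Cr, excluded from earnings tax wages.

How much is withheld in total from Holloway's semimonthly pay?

Earnings Tax: taxable = 10,675.00 Cr − 80.00 Cr − 1×400.00 Cr = 10,195.00 Cr
  837.66 Cr + 22.53% × (10,195.00 Cr − 6,600.00 Cr) = 837.66 Cr + 22.53% × 3,595.00 Cr = 1,647.61 Cr
Pension Levy: 3.84% × 10,595.00 Cr = 406.85 Cr
Total: 1,647.61 Cr + 406.85 Cr = 2,054.46 Cr

2,054.46 Cr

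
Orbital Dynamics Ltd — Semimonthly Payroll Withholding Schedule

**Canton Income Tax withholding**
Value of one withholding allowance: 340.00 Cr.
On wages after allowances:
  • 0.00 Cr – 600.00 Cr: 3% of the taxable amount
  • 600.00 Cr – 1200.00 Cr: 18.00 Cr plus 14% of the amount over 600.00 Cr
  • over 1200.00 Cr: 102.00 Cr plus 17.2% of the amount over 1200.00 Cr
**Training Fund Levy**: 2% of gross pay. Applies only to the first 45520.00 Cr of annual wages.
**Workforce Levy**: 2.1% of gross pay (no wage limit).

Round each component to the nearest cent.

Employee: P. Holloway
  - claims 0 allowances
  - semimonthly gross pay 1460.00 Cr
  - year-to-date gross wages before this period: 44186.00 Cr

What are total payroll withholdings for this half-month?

204.06 Cr

Canton Income Tax: taxable = 1460.00 Cr
  102.00 Cr + 17.2% × (1460.00 Cr − 1200.00 Cr) = 102.00 Cr + 17.2% × 260.00 Cr = 146.72 Cr
Training Fund Levy: cap 45520.00 Cr − YTD 44186.00 Cr = 1334.00 Cr subject; 2% × 1334.00 Cr = 26.68 Cr
Workforce Levy: 2.1% × 1460.00 Cr = 30.66 Cr
Total: 146.72 Cr + 26.68 Cr + 30.66 Cr = 204.06 Cr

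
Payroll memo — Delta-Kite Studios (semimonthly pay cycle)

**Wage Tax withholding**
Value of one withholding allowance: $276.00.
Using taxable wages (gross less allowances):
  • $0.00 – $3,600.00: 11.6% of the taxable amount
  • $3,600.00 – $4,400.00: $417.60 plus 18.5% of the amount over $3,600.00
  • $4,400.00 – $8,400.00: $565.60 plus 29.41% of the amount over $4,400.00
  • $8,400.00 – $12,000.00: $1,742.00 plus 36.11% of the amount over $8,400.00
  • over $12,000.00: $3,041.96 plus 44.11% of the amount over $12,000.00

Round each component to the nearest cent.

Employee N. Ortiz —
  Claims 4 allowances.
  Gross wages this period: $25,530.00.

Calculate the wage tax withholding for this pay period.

Wage Tax: taxable = $25,530.00 − 4×$276.00 = $24,426.00
  $3,041.96 + 44.11% × ($24,426.00 − $12,000.00) = $3,041.96 + 44.11% × $12,426.00 = $8,523.07

$8,523.07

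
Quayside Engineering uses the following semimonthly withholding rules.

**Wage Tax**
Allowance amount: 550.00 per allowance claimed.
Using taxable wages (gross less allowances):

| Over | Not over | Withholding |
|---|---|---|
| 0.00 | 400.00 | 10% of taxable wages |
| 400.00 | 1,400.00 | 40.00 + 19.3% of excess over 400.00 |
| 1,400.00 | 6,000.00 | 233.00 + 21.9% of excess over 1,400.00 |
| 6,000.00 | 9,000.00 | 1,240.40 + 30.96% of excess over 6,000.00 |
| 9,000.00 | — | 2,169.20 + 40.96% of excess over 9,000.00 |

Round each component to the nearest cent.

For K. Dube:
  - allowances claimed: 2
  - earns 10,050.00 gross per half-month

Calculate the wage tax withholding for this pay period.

Wage Tax: taxable = 10,050.00 − 2×550.00 = 8,950.00
  1,240.40 + 30.96% × (8,950.00 − 6,000.00) = 1,240.40 + 30.96% × 2,950.00 = 2,153.72

2,153.72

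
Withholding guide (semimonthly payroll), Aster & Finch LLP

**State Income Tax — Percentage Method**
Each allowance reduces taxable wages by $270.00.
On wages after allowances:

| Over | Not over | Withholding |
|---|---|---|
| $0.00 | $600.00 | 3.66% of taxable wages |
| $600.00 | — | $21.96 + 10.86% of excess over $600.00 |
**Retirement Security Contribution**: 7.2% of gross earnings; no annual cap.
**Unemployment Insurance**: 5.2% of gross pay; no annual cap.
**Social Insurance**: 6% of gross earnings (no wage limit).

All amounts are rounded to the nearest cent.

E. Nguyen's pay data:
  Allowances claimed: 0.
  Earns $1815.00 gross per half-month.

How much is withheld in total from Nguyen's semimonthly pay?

$487.87

State Income Tax: taxable = $1815.00
  $21.96 + 10.86% × ($1815.00 − $600.00) = $21.96 + 10.86% × $1215.00 = $153.91
Retirement Security Contribution: 7.2% × $1815.00 = $130.68
Unemployment Insurance: 5.2% × $1815.00 = $94.38
Social Insurance: 6% × $1815.00 = $108.90
Total: $153.91 + $130.68 + $94.38 + $108.90 = $487.87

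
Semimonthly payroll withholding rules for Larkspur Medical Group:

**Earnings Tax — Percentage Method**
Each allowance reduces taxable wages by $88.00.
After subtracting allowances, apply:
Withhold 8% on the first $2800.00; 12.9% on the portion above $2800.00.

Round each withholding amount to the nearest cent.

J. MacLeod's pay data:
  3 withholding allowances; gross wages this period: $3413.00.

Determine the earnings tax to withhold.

$269.02

Earnings Tax: taxable = $3413.00 − 3×$88.00 = $3149.00
  $224.00 + 12.9% × ($3149.00 − $2800.00) = $224.00 + 12.9% × $349.00 = $269.02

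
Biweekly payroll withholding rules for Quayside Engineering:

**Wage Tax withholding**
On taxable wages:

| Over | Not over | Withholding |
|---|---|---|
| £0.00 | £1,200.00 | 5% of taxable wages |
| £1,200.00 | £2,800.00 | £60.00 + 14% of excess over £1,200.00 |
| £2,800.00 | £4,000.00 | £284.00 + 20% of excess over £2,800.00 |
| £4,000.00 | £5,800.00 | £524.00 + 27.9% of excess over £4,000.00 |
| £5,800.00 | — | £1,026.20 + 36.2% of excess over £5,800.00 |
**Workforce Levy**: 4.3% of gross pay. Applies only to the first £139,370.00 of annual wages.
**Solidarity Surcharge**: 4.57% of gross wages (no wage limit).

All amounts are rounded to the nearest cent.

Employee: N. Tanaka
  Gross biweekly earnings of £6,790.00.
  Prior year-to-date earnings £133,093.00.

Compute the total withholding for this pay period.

£1,964.79

Wage Tax: taxable = £6,790.00
  £1,026.20 + 36.2% × (£6,790.00 − £5,800.00) = £1,026.20 + 36.2% × £990.00 = £1,384.58
Workforce Levy: cap £139,370.00 − YTD £133,093.00 = £6,277.00 subject; 4.3% × £6,277.00 = £269.91
Solidarity Surcharge: 4.57% × £6,790.00 = £310.30
Total: £1,384.58 + £269.91 + £310.30 = £1,964.79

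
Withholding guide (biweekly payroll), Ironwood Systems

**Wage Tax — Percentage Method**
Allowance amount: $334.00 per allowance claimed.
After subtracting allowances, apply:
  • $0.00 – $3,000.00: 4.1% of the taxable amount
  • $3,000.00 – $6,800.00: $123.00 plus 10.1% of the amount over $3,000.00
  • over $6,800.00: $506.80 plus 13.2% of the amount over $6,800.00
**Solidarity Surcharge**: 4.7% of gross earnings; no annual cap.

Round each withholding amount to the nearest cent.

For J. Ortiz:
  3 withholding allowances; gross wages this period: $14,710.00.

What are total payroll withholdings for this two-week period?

Wage Tax: taxable = $14,710.00 − 3×$334.00 = $13,708.00
  $506.80 + 13.2% × ($13,708.00 − $6,800.00) = $506.80 + 13.2% × $6,908.00 = $1,418.66
Solidarity Surcharge: 4.7% × $14,710.00 = $691.37
Total: $1,418.66 + $691.37 = $2,110.03

$2,110.03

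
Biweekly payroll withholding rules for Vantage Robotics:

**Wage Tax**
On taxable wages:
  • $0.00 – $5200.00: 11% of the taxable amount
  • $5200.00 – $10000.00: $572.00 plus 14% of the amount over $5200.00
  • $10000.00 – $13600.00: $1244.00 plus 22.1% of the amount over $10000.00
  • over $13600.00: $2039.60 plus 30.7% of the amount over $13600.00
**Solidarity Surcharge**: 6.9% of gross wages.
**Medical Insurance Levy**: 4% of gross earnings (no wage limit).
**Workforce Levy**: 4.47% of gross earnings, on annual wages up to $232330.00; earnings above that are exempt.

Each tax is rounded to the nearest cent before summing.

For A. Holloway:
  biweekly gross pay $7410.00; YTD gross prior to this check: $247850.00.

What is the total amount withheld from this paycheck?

$1689.09

Wage Tax: taxable = $7410.00
  $572.00 + 14% × ($7410.00 − $5200.00) = $572.00 + 14% × $2210.00 = $881.40
Solidarity Surcharge: 6.9% × $7410.00 = $511.29
Medical Insurance Levy: 4% × $7410.00 = $296.40
Workforce Levy: YTD $247850.00 ≥ cap $232330.00 → $0.00
Total: $881.40 + $511.29 + $296.40 + $0.00 = $1689.09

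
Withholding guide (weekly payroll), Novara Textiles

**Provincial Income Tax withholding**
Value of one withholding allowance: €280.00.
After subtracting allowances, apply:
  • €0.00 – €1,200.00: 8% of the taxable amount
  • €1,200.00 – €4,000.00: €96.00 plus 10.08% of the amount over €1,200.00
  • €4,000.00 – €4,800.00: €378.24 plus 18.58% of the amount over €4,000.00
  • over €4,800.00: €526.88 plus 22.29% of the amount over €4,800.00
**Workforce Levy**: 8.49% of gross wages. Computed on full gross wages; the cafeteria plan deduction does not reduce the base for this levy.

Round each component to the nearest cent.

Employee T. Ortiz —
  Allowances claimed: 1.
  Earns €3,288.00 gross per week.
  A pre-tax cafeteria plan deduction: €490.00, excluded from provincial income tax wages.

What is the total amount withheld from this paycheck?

€508.00

Provincial Income Tax: taxable = €3,288.00 − €490.00 − 1×€280.00 = €2,518.00
  €96.00 + 10.08% × (€2,518.00 − €1,200.00) = €96.00 + 10.08% × €1,318.00 = €228.85
Workforce Levy: 8.49% × €3,288.00 = €279.15
Total: €228.85 + €279.15 = €508.00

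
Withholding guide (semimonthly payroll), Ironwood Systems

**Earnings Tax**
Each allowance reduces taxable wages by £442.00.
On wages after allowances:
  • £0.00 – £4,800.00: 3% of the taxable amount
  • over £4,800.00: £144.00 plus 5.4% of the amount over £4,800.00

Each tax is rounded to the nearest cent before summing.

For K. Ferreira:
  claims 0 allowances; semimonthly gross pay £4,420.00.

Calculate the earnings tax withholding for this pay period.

£132.60

Earnings Tax: taxable = £4,420.00
  3% × £4,420.00 = £132.60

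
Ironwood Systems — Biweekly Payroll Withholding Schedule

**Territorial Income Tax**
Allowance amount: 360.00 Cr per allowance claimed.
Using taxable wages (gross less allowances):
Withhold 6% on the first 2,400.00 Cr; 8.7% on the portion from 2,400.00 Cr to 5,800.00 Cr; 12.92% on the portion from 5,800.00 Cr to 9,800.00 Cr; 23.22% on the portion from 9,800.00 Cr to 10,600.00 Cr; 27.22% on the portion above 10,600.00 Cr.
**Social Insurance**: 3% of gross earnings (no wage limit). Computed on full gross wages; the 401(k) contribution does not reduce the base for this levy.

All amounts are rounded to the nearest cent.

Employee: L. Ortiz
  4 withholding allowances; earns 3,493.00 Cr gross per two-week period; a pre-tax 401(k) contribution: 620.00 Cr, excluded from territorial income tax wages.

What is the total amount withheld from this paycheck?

190.77 Cr

Territorial Income Tax: taxable = 3,493.00 Cr − 620.00 Cr − 4×360.00 Cr = 1,433.00 Cr
  6% × 1,433.00 Cr = 85.98 Cr
Social Insurance: 3% × 3,493.00 Cr = 104.79 Cr
Total: 85.98 Cr + 104.79 Cr = 190.77 Cr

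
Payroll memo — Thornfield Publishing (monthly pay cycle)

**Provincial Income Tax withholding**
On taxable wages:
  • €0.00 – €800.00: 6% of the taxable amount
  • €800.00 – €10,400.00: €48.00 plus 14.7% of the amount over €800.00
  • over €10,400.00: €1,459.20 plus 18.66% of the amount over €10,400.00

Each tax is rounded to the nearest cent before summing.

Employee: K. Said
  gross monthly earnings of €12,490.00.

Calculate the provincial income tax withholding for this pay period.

Provincial Income Tax: taxable = €12,490.00
  €1,459.20 + 18.66% × (€12,490.00 − €10,400.00) = €1,459.20 + 18.66% × €2,090.00 = €1,849.19

€1,849.19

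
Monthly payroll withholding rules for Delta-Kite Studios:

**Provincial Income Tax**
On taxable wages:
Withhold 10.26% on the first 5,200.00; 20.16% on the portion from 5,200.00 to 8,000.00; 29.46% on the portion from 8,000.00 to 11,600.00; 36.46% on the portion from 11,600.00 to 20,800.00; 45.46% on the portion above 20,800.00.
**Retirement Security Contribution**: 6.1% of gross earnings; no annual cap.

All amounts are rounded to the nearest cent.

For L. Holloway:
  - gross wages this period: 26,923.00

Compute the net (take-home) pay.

Provincial Income Tax: taxable = 26,923.00
  5,512.88 + 45.46% × (26,923.00 − 20,800.00) = 5,512.88 + 45.46% × 6,123.00 = 8,296.40
Retirement Security Contribution: 6.1% × 26,923.00 = 1,642.30
Total withheld: 8,296.40 + 1,642.30 = 9,938.70
Net pay: 26,923.00 − 9,938.70 = 16,984.30

16,984.30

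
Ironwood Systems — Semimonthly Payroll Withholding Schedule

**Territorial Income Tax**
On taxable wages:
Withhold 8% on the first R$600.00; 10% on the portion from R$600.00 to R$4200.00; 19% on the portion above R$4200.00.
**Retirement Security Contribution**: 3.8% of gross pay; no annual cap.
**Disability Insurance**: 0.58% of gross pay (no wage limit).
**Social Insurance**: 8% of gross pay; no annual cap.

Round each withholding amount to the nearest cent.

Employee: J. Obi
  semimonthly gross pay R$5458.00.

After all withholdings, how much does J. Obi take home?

R$4135.28

Territorial Income Tax: taxable = R$5458.00
  R$408.00 + 19% × (R$5458.00 − R$4200.00) = R$408.00 + 19% × R$1258.00 = R$647.02
Retirement Security Contribution: 3.8% × R$5458.00 = R$207.40
Disability Insurance: 0.58% × R$5458.00 = R$31.66
Social Insurance: 8% × R$5458.00 = R$436.64
Total withheld: R$647.02 + R$207.40 + R$31.66 + R$436.64 = R$1322.72
Net pay: R$5458.00 − R$1322.72 = R$4135.28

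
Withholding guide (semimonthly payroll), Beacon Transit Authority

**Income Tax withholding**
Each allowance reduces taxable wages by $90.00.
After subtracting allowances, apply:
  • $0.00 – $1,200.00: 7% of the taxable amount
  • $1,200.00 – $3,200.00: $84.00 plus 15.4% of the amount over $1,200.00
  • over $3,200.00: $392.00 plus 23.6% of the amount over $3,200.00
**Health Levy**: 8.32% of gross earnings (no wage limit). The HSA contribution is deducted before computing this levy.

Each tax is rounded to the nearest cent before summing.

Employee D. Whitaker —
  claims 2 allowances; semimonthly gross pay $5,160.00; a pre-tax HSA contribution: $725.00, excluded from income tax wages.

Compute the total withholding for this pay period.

Income Tax: taxable = $5,160.00 − $725.00 − 2×$90.00 = $4,255.00
  $392.00 + 23.6% × ($4,255.00 − $3,200.00) = $392.00 + 23.6% × $1,055.00 = $640.98
Health Levy: 8.32% × $4,435.00 = $368.99
Total: $640.98 + $368.99 = $1,009.97

$1,009.97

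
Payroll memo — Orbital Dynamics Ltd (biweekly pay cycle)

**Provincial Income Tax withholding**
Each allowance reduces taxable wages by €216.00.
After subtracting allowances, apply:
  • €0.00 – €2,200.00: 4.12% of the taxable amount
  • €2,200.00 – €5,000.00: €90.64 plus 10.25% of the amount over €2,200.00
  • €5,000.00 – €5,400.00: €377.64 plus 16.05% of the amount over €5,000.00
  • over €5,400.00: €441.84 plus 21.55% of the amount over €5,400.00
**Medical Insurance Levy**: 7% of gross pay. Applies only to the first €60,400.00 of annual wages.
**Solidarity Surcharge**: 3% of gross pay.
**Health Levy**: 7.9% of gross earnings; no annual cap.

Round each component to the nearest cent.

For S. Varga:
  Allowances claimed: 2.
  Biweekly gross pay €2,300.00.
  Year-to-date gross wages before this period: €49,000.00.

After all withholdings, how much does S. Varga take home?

€1,811.34

Provincial Income Tax: taxable = €2,300.00 − 2×€216.00 = €1,868.00
  4.12% × €1,868.00 = €76.96
Medical Insurance Levy: 7% × €2,300.00 = €161.00
Solidarity Surcharge: 3% × €2,300.00 = €69.00
Health Levy: 7.9% × €2,300.00 = €181.70
Total withheld: €76.96 + €161.00 + €69.00 + €181.70 = €488.66
Net pay: €2,300.00 − €488.66 = €1,811.34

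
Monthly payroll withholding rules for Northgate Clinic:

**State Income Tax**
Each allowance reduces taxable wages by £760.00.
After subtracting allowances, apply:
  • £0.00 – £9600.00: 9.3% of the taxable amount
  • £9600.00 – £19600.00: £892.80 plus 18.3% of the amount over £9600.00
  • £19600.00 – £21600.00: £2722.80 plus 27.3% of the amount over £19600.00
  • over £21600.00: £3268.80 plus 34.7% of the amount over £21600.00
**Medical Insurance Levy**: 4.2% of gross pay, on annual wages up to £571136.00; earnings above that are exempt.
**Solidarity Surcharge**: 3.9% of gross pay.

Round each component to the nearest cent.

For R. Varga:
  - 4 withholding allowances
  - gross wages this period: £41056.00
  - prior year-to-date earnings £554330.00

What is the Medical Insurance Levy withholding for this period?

£705.85

Medical Insurance Levy: cap £571136.00 − YTD £554330.00 = £16806.00 subject; 4.2% × £16806.00 = £705.85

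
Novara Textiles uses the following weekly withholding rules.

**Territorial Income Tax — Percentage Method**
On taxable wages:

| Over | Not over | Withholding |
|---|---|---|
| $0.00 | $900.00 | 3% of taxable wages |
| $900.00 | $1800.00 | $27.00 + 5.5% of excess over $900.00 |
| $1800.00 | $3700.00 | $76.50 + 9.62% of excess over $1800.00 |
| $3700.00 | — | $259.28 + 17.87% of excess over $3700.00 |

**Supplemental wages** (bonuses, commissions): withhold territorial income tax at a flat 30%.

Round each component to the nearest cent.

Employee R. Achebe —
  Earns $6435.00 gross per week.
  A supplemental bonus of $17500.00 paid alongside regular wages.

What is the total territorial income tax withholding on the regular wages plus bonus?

Territorial Income Tax: taxable = $6435.00
  $259.28 + 17.87% × ($6435.00 − $3700.00) = $259.28 + 17.87% × $2735.00 = $748.02
Supplemental (30% flat on bonus): 30% × $17500.00 = $5250.00
Total territorial income tax: $748.02 + $5250.00 = $5998.02

$5998.02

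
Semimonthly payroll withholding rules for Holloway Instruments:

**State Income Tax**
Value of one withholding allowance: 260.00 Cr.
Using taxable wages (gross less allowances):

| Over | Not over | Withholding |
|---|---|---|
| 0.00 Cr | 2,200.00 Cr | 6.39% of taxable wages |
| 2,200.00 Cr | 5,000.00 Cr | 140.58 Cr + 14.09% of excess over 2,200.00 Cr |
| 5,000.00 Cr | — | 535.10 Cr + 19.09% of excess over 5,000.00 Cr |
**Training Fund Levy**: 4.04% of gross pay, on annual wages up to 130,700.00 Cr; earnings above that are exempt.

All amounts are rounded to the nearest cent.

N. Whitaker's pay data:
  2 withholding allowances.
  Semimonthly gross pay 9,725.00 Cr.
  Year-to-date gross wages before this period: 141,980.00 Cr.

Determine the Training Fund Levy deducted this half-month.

Training Fund Levy: YTD 141,980.00 Cr ≥ cap 130,700.00 Cr → 0.00 Cr

0.00 Cr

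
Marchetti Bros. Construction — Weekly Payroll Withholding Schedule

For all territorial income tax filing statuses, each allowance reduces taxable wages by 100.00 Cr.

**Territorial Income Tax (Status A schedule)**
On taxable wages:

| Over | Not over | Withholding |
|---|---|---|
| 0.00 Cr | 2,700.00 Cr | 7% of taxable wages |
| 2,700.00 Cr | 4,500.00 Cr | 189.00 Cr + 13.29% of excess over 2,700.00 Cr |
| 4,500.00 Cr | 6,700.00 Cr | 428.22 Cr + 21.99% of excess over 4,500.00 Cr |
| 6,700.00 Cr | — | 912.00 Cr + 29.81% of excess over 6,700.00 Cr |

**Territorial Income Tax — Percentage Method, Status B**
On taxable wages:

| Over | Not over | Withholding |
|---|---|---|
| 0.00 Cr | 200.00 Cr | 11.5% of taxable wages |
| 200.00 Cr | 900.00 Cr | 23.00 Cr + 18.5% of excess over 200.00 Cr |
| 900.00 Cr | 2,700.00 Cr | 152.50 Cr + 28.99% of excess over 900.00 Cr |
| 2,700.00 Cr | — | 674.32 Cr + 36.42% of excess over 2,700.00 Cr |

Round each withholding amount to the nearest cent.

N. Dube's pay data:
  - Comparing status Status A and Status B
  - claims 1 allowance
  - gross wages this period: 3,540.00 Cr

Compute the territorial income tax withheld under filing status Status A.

Territorial Income Tax (Status A): taxable = 3,540.00 Cr − 1×100.00 Cr = 3,440.00 Cr
  189.00 Cr + 13.29% × (3,440.00 Cr − 2,700.00 Cr) = 189.00 Cr + 13.29% × 740.00 Cr = 287.35 Cr

287.35 Cr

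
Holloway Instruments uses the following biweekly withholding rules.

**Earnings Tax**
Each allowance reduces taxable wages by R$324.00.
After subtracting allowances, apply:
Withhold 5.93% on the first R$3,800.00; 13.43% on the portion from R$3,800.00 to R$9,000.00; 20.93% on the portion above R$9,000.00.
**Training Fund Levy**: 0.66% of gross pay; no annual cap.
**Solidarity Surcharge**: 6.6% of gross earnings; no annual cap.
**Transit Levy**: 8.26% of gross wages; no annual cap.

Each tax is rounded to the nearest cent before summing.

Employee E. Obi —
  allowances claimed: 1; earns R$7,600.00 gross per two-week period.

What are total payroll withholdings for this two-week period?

Earnings Tax: taxable = R$7,600.00 − 1×R$324.00 = R$7,276.00
  R$225.34 + 13.43% × (R$7,276.00 − R$3,800.00) = R$225.34 + 13.43% × R$3,476.00 = R$692.17
Training Fund Levy: 0.66% × R$7,600.00 = R$50.16
Solidarity Surcharge: 6.6% × R$7,600.00 = R$501.60
Transit Levy: 8.26% × R$7,600.00 = R$627.76
Total: R$692.17 + R$50.16 + R$501.60 + R$627.76 = R$1,871.69

R$1,871.69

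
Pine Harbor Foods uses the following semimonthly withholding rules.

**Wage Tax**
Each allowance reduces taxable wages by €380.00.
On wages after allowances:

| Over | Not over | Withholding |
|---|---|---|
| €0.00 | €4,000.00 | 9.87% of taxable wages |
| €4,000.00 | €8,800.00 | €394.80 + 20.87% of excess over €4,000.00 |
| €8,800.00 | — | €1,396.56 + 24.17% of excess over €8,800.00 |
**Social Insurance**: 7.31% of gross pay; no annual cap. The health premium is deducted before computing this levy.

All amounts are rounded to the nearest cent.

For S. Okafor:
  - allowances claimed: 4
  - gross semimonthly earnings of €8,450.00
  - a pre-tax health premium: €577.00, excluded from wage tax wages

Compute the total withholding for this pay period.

Wage Tax: taxable = €8,450.00 − €577.00 − 4×€380.00 = €6,353.00
  €394.80 + 20.87% × (€6,353.00 − €4,000.00) = €394.80 + 20.87% × €2,353.00 = €885.87
Social Insurance: 7.31% × €7,873.00 = €575.52
Total: €885.87 + €575.52 = €1,461.39

€1,461.39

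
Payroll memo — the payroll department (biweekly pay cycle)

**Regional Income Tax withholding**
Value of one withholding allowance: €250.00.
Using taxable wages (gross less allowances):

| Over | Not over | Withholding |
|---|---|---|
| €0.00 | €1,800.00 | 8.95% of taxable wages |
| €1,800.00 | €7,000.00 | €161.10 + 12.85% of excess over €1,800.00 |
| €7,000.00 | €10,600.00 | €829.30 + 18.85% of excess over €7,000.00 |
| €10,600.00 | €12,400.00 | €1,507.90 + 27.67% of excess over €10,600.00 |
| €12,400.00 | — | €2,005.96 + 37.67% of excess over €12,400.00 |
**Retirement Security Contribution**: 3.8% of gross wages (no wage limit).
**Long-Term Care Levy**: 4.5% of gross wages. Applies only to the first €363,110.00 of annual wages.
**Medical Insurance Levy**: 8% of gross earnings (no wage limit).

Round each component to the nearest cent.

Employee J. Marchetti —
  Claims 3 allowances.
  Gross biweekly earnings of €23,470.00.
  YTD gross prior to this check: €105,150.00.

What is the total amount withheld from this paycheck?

Regional Income Tax: taxable = €23,470.00 − 3×€250.00 = €22,720.00
  €2,005.96 + 37.67% × (€22,720.00 − €12,400.00) = €2,005.96 + 37.67% × €10,320.00 = €5,893.50
Retirement Security Contribution: 3.8% × €23,470.00 = €891.86
Long-Term Care Levy: 4.5% × €23,470.00 = €1,056.15
Medical Insurance Levy: 8% × €23,470.00 = €1,877.60
Total: €5,893.50 + €891.86 + €1,056.15 + €1,877.60 = €9,719.11

€9,719.11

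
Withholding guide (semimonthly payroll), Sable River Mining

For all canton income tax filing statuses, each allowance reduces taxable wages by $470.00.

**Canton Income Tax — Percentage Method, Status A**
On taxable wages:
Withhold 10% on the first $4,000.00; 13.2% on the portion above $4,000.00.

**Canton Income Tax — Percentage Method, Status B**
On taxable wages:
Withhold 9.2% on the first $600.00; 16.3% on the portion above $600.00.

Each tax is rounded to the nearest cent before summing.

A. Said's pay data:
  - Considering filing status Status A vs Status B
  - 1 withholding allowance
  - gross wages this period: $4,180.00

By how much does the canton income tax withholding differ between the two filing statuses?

Canton Income Tax (Status A): taxable = $4,180.00 − 1×$470.00 = $3,710.00
  10% × $3,710.00 = $371.00
Canton Income Tax (Status B): taxable = $4,180.00 − 1×$470.00 = $3,710.00
  $55.20 + 16.3% × ($3,710.00 − $600.00) = $55.20 + 16.3% × $3,110.00 = $562.13
Difference: |$371.00 − $562.13| = $191.13 (higher under Status B)

$191.13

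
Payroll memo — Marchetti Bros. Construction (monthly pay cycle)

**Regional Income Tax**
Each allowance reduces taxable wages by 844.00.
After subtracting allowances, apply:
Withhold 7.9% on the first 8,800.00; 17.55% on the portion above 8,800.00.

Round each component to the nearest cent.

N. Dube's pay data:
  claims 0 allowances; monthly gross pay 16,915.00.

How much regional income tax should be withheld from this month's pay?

2,119.38

Regional Income Tax: taxable = 16,915.00
  695.20 + 17.55% × (16,915.00 − 8,800.00) = 695.20 + 17.55% × 8,115.00 = 2,119.38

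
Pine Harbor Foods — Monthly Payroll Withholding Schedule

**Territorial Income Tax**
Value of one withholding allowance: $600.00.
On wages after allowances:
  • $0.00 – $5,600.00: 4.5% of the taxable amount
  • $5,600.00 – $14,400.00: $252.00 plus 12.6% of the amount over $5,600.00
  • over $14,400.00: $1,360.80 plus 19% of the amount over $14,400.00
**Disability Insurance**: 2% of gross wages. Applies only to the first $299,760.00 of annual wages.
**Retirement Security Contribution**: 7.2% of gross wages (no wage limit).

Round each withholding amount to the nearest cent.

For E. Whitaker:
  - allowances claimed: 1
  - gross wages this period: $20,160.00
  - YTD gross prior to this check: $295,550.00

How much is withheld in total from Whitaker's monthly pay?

$3,876.92

Territorial Income Tax: taxable = $20,160.00 − 1×$600.00 = $19,560.00
  $1,360.80 + 19% × ($19,560.00 − $14,400.00) = $1,360.80 + 19% × $5,160.00 = $2,341.20
Disability Insurance: cap $299,760.00 − YTD $295,550.00 = $4,210.00 subject; 2% × $4,210.00 = $84.20
Retirement Security Contribution: 7.2% × $20,160.00 = $1,451.52
Total: $2,341.20 + $84.20 + $1,451.52 = $3,876.92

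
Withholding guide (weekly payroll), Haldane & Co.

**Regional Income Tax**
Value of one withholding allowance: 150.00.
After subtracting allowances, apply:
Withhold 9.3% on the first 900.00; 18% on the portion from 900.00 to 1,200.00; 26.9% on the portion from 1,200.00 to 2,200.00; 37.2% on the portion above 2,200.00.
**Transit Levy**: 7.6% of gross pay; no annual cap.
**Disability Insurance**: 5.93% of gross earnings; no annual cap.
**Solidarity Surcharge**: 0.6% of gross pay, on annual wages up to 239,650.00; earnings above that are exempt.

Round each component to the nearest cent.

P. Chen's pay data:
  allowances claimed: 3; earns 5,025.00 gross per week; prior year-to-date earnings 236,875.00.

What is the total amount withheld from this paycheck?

1,986.73

Regional Income Tax: taxable = 5,025.00 − 3×150.00 = 4,575.00
  406.70 + 37.2% × (4,575.00 − 2,200.00) = 406.70 + 37.2% × 2,375.00 = 1,290.20
Transit Levy: 7.6% × 5,025.00 = 381.90
Disability Insurance: 5.93% × 5,025.00 = 297.98
Solidarity Surcharge: cap 239,650.00 − YTD 236,875.00 = 2,775.00 subject; 0.6% × 2,775.00 = 16.65
Total: 1,290.20 + 381.90 + 297.98 + 16.65 = 1,986.73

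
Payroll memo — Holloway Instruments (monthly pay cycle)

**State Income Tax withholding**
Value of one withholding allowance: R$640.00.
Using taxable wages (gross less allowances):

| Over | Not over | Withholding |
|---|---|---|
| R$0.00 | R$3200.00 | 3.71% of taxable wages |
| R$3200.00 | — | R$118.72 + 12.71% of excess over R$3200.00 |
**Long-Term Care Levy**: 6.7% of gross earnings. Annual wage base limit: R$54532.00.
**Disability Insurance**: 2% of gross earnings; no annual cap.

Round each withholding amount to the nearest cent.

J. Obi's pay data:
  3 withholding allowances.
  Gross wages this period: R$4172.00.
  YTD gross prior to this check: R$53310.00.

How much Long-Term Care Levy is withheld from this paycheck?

Long-Term Care Levy: cap R$54532.00 − YTD R$53310.00 = R$1222.00 subject; 6.7% × R$1222.00 = R$81.87

R$81.87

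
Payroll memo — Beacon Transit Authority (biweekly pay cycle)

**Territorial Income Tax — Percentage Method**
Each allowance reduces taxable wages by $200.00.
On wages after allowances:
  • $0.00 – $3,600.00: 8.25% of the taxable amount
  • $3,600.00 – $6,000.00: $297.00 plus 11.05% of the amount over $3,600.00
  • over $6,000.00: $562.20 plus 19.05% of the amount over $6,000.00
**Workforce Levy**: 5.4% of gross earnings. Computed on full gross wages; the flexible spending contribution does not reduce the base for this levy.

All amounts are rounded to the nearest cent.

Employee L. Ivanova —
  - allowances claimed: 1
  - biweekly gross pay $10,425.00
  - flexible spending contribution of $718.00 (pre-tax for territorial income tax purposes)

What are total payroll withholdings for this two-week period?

$1,793.23

Territorial Income Tax: taxable = $10,425.00 − $718.00 − 1×$200.00 = $9,507.00
  $562.20 + 19.05% × ($9,507.00 − $6,000.00) = $562.20 + 19.05% × $3,507.00 = $1,230.28
Workforce Levy: 5.4% × $10,425.00 = $562.95
Total: $1,230.28 + $562.95 = $1,793.23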